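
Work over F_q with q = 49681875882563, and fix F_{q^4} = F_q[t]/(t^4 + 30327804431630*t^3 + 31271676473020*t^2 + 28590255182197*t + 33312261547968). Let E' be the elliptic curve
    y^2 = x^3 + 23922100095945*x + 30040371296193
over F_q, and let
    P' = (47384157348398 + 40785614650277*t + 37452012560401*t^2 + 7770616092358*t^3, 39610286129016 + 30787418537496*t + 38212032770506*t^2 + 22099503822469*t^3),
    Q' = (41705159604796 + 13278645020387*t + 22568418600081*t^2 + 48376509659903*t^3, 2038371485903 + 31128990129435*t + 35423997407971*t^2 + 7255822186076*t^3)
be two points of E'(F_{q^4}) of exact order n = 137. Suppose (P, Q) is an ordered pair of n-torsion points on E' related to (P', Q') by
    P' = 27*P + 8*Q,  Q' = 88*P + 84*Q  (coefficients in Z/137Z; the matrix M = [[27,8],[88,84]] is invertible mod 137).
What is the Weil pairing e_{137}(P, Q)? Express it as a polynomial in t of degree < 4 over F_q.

e_{137} is bilinear + alternating on E[137], so e_{137}(27*P + 8*Q, 88*P + 84*Q) = e_{137}(P,Q)^(27*84-8*88).
Hence e(P,Q) = e(P',Q')^{125} where 125 = 57^{-1} mod 137.
Build f_{137,P'} and f_{137,Q'} via the 8-bit ladder of 137=10001001_2; evaluate at shifted divisors; quotient in F_{49681875882563^4}.
Result: e(P',Q') = 25293231211223 + 32147845854183*t + 18743122963195*t^2 + 45642881060533*t^3.
Hence e(P,Q) = 8423993734302 + 43574157794006*t + 31431164001107*t^2 + 31456910088304*t^3 in F_{49681875882563^4}^*.

8423993734302 + 43574157794006*t + 31431164001107*t^2 + 31456910088304*t^3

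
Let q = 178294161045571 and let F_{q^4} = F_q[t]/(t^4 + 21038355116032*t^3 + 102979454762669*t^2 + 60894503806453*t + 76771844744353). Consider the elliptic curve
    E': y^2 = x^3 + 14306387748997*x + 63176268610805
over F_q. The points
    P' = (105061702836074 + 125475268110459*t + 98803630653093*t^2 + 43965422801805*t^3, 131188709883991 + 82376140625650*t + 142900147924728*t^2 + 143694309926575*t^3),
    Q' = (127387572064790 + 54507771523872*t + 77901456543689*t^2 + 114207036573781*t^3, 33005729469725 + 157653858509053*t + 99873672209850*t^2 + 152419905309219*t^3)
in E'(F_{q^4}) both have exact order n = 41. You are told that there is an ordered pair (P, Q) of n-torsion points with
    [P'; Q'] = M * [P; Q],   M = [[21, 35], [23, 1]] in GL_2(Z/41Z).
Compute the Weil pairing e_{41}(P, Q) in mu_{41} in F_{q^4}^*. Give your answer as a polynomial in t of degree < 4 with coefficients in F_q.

The 41-Weil pairing on E[41] over F_{178294161045571} is alternating-bilinear: e_{41}(P',Q') = e_{41}(P,Q)^det(M).
Hence e(P,Q) = e(P',Q')^{8} where 8 = 36^{-1} mod 41.
Run Miller on y^2=x^3+14306387748997*x+63176268610805 over F_{178294161045571}: ladder 101001 (6 bits); e = f_P(D_Q)/f_Q(D_P).
e_{41}(P',Q') = 176963566056802 + 114915274054624*t + 95988353210468*t^2 + 146563878931022*t^3.
Hence e(P,Q) = 118025318427672 + 119179166450057*t + 34541318183997*t^2 + 120575461137279*t^3 in F_{178294161045571^4}^*.

118025318427672 + 119179166450057*t + 34541318183997*t^2 + 120575461137279*t^3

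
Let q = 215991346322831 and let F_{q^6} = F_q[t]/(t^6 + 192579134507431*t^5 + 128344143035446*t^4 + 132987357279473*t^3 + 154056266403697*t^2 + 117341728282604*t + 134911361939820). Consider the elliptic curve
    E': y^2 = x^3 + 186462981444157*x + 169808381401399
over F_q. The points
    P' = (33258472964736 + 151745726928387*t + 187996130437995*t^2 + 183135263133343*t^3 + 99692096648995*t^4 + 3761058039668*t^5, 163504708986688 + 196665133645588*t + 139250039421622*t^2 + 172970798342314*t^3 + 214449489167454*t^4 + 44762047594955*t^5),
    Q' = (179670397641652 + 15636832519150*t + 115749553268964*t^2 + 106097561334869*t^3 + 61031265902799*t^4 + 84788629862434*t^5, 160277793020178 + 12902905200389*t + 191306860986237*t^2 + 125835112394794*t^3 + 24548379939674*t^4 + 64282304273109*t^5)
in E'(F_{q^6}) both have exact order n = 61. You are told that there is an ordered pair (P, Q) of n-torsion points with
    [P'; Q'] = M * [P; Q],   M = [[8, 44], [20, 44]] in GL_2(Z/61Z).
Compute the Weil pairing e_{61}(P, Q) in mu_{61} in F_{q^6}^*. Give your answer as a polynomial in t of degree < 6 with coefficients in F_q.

35532621592766 + 37262723427603*t + 150384625581591*t^2 + 74628226327068*t^3 + 82645385456611*t^4 + 60562659797040*t^5

Since e_{61}(P,P)=e_{61}(Q,Q)=1 and e_{61}(Q,P)=e_{61}(P,Q)^{-1}, expanding e_{61}(8*P + 44*Q,20*P + 44*Q) leaves e(P,Q)^det(M).
So e_{61}(P,Q) = e_{61}(P',Q')^{32}, since 21*32 = 1 mod 61.
n = 61 = (111101)_2 (6 bits, wt 5); accumulate f_{61,P'}(Q'+S)/f_{61,P'}(S) along the 5-step ladder.
f_P(D_Q)/f_Q(D_P) = 51174665422396 + 149760882334894*t + 173784502102023*t^2 + 72014238663683*t^3 + 215622146149472*t^4 + 56751927408368*t^5.
e_{61}(P,Q) = (51174665422396 + 149760882334894*t + 173784502102023*t^2 + 72014238663683*t^3 + 215622146149472*t^4 + 56751927408368*t^5)^{32} = 35532621592766 + 37262723427603*t + 150384625581591*t^2 + 74628226327068*t^3 + 82645385456611*t^4 + 60562659797040*t^5.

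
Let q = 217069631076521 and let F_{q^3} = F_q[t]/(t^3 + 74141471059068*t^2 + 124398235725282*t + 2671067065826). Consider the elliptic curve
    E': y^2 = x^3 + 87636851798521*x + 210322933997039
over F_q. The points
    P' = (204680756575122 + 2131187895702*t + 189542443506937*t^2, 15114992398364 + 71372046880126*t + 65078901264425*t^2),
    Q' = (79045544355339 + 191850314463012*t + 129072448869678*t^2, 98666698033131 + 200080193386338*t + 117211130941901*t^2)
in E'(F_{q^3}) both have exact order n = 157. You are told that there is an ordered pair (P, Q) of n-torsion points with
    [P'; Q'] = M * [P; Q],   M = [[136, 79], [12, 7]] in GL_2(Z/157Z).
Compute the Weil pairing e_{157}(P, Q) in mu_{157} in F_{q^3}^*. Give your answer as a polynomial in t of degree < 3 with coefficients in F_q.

123230727040354 + 98738582033913*t + 76612881546668*t^2

Under M = [[136,79],[12,7]] in GL_2(Z/157), e_{157}(P',Q') = e_{157}(P,Q)^(136*7-79*12 mod 157).
Hence e(P,Q) = e(P',Q')^{118} where 118 = 4^{-1} mod 157.
8-bit Miller (10011101) on E'/F_{217069631076521} with a'=87636851798521, b'=210322933997039: accumulate tangent/chord ratios at Q'+S and P'+S'.
So e_{157}(P',Q') = 68128250937829 + 96149544431349*t + 190852805638462*t^2.
Finally e_{157}(P,Q) = 123230727040354 + 98738582033913*t + 76612881546668*t^2.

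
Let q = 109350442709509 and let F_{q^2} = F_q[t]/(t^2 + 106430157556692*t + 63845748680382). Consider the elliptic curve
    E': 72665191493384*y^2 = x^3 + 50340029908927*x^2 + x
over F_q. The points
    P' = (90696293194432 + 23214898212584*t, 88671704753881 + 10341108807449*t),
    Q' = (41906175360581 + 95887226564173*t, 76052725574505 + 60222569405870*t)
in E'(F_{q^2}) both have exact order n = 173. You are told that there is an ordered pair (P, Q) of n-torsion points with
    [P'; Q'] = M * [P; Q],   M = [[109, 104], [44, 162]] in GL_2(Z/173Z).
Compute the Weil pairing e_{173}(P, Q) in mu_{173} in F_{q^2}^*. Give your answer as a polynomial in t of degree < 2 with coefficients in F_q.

Since e_{173}(P,P)=e_{173}(Q,Q)=1 and e_{173}(Q,P)=e_{173}(P,Q)^{-1}, expanding e_{173}(109*P + 104*Q,44*P + 162*Q) leaves e(P,Q)^det(M).
det(M) mod 173 = 107; its inverse in (Z/173)^* is 76 (check: 107*76 mod 173 = 1).
Montgomery->Weierstrass: x_W = 47755742273474*x+39144146536854, y_W=47755742273474*y on F_{109350442709509}; lands on y^2=x^3+8932383971984*x+103898158889535.
Double-and-add over 10101101: 8-1 doublings, 5-1 additions; each step l_{T,T}/v_{2T} or l_{T,P'}/v at Q'+S for random S.
e_{173}(P',Q') = 19874757549307 + 28914605144072*t.
Thus e_{173}(P,Q) = 101948205926769 + 102177527579794*t.

101948205926769 + 102177527579794*t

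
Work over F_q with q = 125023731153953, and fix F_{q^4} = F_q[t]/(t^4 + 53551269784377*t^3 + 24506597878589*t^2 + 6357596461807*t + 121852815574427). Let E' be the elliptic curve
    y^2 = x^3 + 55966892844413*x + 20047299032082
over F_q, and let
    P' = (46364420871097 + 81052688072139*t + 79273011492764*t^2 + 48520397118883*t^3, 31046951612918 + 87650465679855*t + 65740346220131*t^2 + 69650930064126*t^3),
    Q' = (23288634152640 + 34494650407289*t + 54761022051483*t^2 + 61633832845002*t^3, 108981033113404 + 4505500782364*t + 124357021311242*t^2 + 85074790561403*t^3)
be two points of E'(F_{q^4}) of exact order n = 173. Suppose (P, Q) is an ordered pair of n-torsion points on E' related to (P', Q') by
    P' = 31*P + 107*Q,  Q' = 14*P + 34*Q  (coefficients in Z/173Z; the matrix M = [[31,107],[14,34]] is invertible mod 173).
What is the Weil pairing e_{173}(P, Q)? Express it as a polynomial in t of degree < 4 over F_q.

Under M = [[31,107],[14,34]] in GL_2(Z/173), e_{173}(P',Q') = e_{173}(P,Q)^(31*34-107*14 mod 173).
det M = 31*34 - 107*14 = -444 = 75 (mod 173); 75^{-1} = 30 (mod 173).
Build f_{173,P'} and f_{173,Q'} via the 8-bit ladder of 173=10101101_2; evaluate at shifted divisors; quotient in F_{125023731153953^4}.
The quotient is 123483874659559 + 18024234291816*t + 111506257466991*t^2 + 21592057382835*t^3.
(123483874659559 + 18024234291816*t + 111506257466991*t^2 + 21592057382835*t^3)^{30} mod (125023731153953,f) = 60704396774510 + 45718663956960*t + 34836337858934*t^2 + 114039891378585*t^3.

60704396774510 + 45718663956960*t + 34836337858934*t^2 + 114039891378585*t^3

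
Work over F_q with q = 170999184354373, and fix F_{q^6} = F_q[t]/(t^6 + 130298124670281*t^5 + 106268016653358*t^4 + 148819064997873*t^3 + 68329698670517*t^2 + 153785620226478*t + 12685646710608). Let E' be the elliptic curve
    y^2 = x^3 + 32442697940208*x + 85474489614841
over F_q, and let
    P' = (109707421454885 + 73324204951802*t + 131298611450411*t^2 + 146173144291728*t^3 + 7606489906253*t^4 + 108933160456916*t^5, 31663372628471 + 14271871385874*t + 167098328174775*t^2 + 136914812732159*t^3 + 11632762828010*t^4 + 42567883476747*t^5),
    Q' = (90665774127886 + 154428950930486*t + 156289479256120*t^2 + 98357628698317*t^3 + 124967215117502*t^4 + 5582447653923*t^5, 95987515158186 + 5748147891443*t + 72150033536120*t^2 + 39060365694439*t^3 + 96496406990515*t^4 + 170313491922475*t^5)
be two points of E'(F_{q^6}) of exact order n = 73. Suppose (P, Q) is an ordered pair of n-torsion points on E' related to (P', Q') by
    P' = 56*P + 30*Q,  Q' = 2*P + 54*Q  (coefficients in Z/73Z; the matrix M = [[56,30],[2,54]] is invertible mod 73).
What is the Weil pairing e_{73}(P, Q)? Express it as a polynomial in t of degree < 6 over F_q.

e_{73}(aP+bQ,cP+dQ) = e_{73}(P,Q)^(ad-bc); with (a,b,c,d)=(56,30,2,54) this gives the det-73 law.
det(M) mod 73 = 44; its inverse in (Z/73)^* is 5 (check: 44*5 mod 73 = 1).
Miller loop for e_{73} over F_{170999184354373^6}: bits of 73 = 1001001; 6 double steps + 2 add steps, l/v at each.
Miller gives e_{73}(P',Q') = 130570994437081 + 146164194455415*t + 91641263572079*t^2 + 57109138864017*t^3 + 105096604611476*t^4 + 132930076509353*t^5 in F_{170999184354373^6}.
Thus e_{73}(P,Q) = 84821152724484 + 69392782049622*t + 61811547513151*t^2 + 27825331878579*t^3 + 51511233412257*t^4 + 805286375610*t^5.

84821152724484 + 69392782049622*t + 61811547513151*t^2 + 27825331878579*t^3 + 51511233412257*t^4 + 805286375610*t^5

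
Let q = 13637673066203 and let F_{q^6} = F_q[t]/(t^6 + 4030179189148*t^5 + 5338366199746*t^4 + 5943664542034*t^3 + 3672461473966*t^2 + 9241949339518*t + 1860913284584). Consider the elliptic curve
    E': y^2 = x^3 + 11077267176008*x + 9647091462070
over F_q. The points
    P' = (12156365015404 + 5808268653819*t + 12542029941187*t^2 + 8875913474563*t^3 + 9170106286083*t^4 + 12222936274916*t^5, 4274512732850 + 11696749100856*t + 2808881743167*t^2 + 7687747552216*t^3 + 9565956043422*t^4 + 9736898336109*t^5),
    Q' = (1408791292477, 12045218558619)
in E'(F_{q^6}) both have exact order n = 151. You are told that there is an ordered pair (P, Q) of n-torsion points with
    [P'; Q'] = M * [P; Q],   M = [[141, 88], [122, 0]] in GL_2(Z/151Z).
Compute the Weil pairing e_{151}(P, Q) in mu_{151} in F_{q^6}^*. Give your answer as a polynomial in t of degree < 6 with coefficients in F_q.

Under M = [[141,88],[122,0]] in GL_2(Z/151), e_{151}(P',Q') = e_{151}(P,Q)^(141*0-88*122 mod 151).
det M = 141*0 - 88*122 = -10736 = 136 (mod 151); 136^{-1} = 10 (mod 151).
Miller loop for e_{151} over F_{13637673066203^6}: bits of 151 = 10010111; 7 double steps + 4 add steps, l/v at each.
So e_{151}(P',Q') = 5488474867615 + 10908604981121*t + 4858482483402*t^2 + 7327754943824*t^3 + 3832595773135*t^4 + 2725767329284*t^5.
Thus e_{151}(P,Q) = 4458754195946 + 7030807474163*t + 1287706252689*t^2 + 9895868633271*t^3 + 7737200069676*t^4 + 8324849020139*t^5.

4458754195946 + 7030807474163*t + 1287706252689*t^2 + 9895868633271*t^3 + 7737200069676*t^4 + 8324849020139*t^5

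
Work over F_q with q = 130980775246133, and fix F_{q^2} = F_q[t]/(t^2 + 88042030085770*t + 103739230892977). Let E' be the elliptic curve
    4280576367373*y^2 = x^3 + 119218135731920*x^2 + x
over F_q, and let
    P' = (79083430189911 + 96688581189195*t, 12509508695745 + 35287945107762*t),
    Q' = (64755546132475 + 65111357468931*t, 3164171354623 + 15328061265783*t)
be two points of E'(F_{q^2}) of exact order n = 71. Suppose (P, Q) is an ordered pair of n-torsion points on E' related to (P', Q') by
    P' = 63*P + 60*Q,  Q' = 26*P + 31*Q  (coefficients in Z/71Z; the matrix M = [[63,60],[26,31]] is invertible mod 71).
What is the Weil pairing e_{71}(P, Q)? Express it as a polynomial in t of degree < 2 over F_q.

115624314980324 + 20410390212487*t

The 71-Weil pairing on E[71] over F_{130980775246133} is alternating-bilinear: e_{71}(P',Q') = e_{71}(P,Q)^det(M).
63*31 - 60*26 = 393; reduced mod 71: det = 38, inverse 43.
Montgomery->Weierstrass: x_W = 29419450958618*x+53330613258208, y_W=29419450958618*y on F_{130980775246133}; lands on y^2=x^3+56438969680641*x+52640022610920.
Run Miller on y^2=x^3+56438969680641*x+52640022610920 over F_{130980775246133}: ladder 1000111 (7 bits); e = f_P(D_Q)/f_Q(D_P).
f_P(D_Q)/f_Q(D_P) = 14220802697222 + 36612638689412*t.
Thus e_{71}(P,Q) = 115624314980324 + 20410390212487*t.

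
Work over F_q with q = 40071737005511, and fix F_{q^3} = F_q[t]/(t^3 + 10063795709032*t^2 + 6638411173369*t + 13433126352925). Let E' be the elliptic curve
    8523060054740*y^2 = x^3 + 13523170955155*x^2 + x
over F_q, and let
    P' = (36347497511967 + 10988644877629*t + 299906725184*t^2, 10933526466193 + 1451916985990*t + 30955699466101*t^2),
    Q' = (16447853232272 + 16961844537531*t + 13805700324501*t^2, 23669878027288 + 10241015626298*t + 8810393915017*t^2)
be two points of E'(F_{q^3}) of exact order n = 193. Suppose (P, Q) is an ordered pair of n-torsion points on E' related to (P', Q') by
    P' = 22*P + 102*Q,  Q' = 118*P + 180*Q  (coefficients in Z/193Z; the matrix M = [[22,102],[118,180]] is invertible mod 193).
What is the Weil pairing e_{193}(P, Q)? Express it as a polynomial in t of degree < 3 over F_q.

The 193-Weil pairing on E[193] over F_{40071737005511} is alternating-bilinear: e_{193}(P',Q') = e_{193}(P,Q)^det(M).
So e_{193}(P,Q) = e_{193}(P',Q')^{148}, since 30*148 = 1 mod 193.
(x,y)|->(16869807268472x+9989358684701,16869807268472y) sends E' to y^2=x^3+21308180937095*x+19634732195769.
Double-and-add over 11000001: 8-1 doublings, 3-1 additions; each step l_{T,T}/v_{2T} or l_{T,P'}/v at Q'+S for random S.
f_P(D_Q)/f_Q(D_P) = 29018432028729 + 9803894864336*t + 29032841937493*t^2.
Thus e_{193}(P,Q) = 1070690935717 + 26533963308560*t + 17127724992549*t^2.

1070690935717 + 26533963308560*t + 17127724992549*t^2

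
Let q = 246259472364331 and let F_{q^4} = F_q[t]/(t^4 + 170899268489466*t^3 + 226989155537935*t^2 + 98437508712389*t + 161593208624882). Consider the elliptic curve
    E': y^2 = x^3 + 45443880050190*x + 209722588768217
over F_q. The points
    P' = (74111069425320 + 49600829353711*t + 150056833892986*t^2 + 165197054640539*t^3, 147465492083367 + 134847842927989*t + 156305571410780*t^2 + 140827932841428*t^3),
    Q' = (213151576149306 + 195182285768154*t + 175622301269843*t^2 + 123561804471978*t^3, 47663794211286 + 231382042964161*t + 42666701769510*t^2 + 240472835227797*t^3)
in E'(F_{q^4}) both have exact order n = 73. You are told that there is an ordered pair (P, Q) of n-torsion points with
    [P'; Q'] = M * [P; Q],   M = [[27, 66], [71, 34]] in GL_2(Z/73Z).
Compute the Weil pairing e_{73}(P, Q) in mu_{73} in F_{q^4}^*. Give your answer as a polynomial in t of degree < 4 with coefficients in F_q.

191123417471415 + 178719752472181*t + 237972060531329*t^2 + 169037835348641*t^3

Since e_{73}(P,P)=e_{73}(Q,Q)=1 and e_{73}(Q,P)=e_{73}(P,Q)^{-1}, expanding e_{73}(27*P + 66*Q,71*P + 34*Q) leaves e(P,Q)^det(M).
det M = 27*34 - 66*71 = -3768 = 28 (mod 73); 28^{-1} = 60 (mod 73).
Run Miller on y^2=x^3+45443880050190*x+209722588768217 over F_{246259472364331}: ladder 1001001 (7 bits); e = f_P(D_Q)/f_Q(D_P).
The quotient is 173061930762629 + 187265964028860*t + 151477115366678*t^2 + 42328135104175*t^3.
Thus e_{73}(P,Q) = 191123417471415 + 178719752472181*t + 237972060531329*t^2 + 169037835348641*t^3.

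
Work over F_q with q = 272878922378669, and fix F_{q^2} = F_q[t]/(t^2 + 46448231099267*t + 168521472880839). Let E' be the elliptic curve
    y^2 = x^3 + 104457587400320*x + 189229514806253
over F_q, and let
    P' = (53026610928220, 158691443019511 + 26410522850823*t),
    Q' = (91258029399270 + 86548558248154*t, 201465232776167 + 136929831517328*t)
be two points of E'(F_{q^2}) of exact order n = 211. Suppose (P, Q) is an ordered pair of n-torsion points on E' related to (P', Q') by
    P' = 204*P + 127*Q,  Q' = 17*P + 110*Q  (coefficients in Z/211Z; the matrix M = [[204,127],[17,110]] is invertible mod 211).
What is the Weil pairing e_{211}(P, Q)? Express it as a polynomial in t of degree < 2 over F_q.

21003125852254 + 42553977298600*t

The 211-Weil pairing on E[211] over F_{272878922378669} is alternating-bilinear: e_{211}(P',Q') = e_{211}(P,Q)^det(M).
Hence e(P,Q) = e(P',Q')^{76} where 76 = 25^{-1} mod 211.
n = 211 = (11010011)_2 (8 bits, wt 5); accumulate f_{211,P'}(Q'+S)/f_{211,P'}(S) along the 7-step ladder.
f_P(D_Q)/f_Q(D_P) = 184414521763753 + 38490278477111*t.
Finally e_{211}(P,Q) = 21003125852254 + 42553977298600*t.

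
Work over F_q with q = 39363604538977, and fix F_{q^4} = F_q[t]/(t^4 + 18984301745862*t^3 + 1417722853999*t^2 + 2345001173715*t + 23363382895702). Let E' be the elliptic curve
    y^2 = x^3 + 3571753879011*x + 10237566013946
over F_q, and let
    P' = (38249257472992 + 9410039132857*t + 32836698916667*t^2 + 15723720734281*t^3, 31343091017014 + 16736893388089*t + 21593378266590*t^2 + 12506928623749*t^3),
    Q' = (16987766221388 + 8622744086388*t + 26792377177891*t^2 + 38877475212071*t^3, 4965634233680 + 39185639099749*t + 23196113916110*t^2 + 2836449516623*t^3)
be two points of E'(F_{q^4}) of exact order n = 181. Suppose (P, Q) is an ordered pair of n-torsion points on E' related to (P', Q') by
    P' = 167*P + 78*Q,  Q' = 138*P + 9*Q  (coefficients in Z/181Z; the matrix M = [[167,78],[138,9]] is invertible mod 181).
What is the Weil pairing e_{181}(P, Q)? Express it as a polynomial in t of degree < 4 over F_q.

e_{181} is bilinear + alternating on E[181], so e_{181}(167*P + 78*Q, 138*P + 9*Q) = e_{181}(P,Q)^(167*9-78*138).
So e_{181}(P,Q) = e_{181}(P',Q')^{6}, since 151*6 = 1 mod 181.
8-bit Miller (10110101) on E'/F_{39363604538977} with a'=3571753879011, b'=10237566013946: accumulate tangent/chord ratios at Q'+S and P'+S'.
e_{181}(P',Q') = 1746850116948 + 33243810531189*t + 14650920607450*t^2 + 5044801333559*t^3.
Thus e_{181}(P,Q) = 12399056422752 + 551324517549*t + 30263955293580*t^2 + 7403142800537*t^3.

12399056422752 + 551324517549*t + 30263955293580*t^2 + 7403142800537*t^3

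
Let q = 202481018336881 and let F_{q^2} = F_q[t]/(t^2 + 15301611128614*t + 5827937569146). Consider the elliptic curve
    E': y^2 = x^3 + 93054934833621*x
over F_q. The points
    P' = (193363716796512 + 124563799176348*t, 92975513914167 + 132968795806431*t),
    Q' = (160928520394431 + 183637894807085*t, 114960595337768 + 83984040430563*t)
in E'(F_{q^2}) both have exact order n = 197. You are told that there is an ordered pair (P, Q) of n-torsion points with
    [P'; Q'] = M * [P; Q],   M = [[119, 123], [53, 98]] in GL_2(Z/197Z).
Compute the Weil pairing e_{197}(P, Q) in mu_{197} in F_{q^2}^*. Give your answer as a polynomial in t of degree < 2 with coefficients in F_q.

Under M = [[119,123],[53,98]] in GL_2(Z/197), e_{197}(P',Q') = e_{197}(P,Q)^(119*98-123*53 mod 197).
So e_{197}(P,Q) = e_{197}(P',Q')^{122}, since 21*122 = 1 mod 197.
8-bit Miller (11000101) on E'/F_{202481018336881} with a'=93054934833621, b'=0: accumulate tangent/chord ratios at Q'+S and P'+S'.
Result: e(P',Q') = 104623492928814 + 120734513899608*t.
Raise to 122: e(P,Q) = 37509232462447 + 171952163277325*t in mu_{197}.

37509232462447 + 171952163277325*t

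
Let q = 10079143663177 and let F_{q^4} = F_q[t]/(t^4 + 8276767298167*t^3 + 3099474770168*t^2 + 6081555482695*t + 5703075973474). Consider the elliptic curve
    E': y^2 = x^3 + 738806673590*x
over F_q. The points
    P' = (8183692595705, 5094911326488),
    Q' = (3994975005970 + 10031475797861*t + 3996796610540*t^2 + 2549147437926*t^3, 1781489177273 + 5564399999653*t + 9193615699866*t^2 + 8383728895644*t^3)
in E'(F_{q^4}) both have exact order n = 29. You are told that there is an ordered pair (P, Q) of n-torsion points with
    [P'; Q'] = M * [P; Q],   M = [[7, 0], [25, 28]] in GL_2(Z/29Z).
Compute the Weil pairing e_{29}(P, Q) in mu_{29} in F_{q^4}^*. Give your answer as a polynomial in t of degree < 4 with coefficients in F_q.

e_{29}(aP+bQ,cP+dQ) = e_{29}(P,Q)^(ad-bc); with (a,b,c,d)=(7,0,25,28) this gives the det-29 law.
So e_{29}(P,Q) = e_{29}(P',Q')^{4}, since 22*4 = 1 mod 29.
n = 29 = (11101)_2 (5 bits, wt 4); accumulate f_{29,P'}(Q'+S)/f_{29,P'}(S) along the 4-step ladder.
f_P(D_Q)/f_Q(D_P) = 1983262800824 + 5845813250771*t + 8344259848985*t^2 + 127975561104*t^3.
Thus e_{29}(P,Q) = 10067433655164 + 3492569545124*t + 2914128339770*t^2 + 4013034714550*t^3.

10067433655164 + 3492569545124*t + 2914128339770*t^2 + 4013034714550*t^3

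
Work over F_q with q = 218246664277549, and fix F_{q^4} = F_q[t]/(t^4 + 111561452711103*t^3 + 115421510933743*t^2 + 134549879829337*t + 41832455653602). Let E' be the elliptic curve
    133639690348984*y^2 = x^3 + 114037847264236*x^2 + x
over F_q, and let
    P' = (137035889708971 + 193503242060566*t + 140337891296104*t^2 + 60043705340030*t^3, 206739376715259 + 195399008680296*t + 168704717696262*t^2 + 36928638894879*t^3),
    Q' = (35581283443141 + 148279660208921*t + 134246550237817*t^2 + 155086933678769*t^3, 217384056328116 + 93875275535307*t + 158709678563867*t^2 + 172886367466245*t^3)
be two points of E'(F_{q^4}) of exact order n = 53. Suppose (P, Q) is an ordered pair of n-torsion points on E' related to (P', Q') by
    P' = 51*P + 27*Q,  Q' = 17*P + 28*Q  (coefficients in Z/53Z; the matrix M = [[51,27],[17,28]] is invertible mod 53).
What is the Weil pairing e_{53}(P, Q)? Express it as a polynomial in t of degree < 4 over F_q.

e_{53} is bilinear + alternating on E[53], so e_{53}(51*P + 27*Q, 17*P + 28*Q) = e_{53}(P,Q)^(51*28-27*17).
Hence e(P,Q) = e(P',Q')^{46} where 46 = 15^{-1} mod 53.
Undo Montgomery via alpha=34949960169635, beta=107621904446081: (a',b')=(65868011324936,52165372511953) over F_{218246664277549}.
Miller loop for e_{53} over F_{218246664277549^4}: bits of 53 = 110101; 5 double steps + 3 add steps, l/v at each.
Miller gives e_{53}(P',Q') = 197092845188239 + 4811898430354*t + 81336605732368*t^2 + 33033202611945*t^3 in F_{218246664277549^4}.
Raise to 46: e(P,Q) = 17324222223388 + 186332857165409*t + 184511149649539*t^2 + 94408211729913*t^3 in mu_{53}.

17324222223388 + 186332857165409*t + 184511149649539*t^2 + 94408211729913*t^3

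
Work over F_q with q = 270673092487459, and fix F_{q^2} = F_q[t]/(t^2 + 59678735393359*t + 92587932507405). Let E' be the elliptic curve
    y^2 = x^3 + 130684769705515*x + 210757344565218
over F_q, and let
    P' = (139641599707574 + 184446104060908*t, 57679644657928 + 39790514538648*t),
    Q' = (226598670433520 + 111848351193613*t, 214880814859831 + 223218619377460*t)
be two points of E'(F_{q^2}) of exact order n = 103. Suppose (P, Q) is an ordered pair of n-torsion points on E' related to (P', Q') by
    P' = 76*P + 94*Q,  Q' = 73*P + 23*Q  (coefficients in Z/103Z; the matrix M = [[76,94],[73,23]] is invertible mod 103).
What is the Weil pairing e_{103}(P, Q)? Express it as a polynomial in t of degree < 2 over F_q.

The 103-Weil pairing on E[103] over F_{270673092487459} is alternating-bilinear: e_{103}(P',Q') = e_{103}(P,Q)^det(M).
Hence e(P,Q) = e(P',Q')^{83} where 83 = 36^{-1} mod 103.
Miller loop for e_{103} over F_{270673092487459^2}: bits of 103 = 1100111; 6 double steps + 4 add steps, l/v at each.
Result: e(P',Q') = 248376999964107 + 62925675760159*t.
Raise to 83: e(P,Q) = 188494204877287 + 70671018640395*t in mu_{103}.

188494204877287 + 70671018640395*t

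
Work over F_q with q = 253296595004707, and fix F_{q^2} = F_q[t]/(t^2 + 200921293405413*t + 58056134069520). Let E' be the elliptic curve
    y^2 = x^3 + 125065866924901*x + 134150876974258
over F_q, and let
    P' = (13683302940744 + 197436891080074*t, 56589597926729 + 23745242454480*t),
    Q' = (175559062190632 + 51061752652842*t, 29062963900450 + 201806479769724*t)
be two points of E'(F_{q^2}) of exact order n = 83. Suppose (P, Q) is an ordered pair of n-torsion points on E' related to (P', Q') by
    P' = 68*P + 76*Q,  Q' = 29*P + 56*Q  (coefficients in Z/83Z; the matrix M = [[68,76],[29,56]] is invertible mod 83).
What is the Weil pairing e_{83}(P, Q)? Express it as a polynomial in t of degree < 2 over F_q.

e_{83} is bilinear + alternating on E[83], so e_{83}(68*P + 76*Q, 29*P + 56*Q) = e_{83}(P,Q)^(68*56-76*29).
68*56 - 76*29 = 1604; reduced mod 83: det = 27, inverse 40.
Double-and-add over 1010011: 7-1 doublings, 4-1 additions; each step l_{T,T}/v_{2T} or l_{T,P'}/v at Q'+S for random S.
e_{83}(P',Q') = 104237684054645 + 32991798161864*t.
Thus e_{83}(P,Q) = 157718865795275 + 126876780843399*t.

157718865795275 + 126876780843399*t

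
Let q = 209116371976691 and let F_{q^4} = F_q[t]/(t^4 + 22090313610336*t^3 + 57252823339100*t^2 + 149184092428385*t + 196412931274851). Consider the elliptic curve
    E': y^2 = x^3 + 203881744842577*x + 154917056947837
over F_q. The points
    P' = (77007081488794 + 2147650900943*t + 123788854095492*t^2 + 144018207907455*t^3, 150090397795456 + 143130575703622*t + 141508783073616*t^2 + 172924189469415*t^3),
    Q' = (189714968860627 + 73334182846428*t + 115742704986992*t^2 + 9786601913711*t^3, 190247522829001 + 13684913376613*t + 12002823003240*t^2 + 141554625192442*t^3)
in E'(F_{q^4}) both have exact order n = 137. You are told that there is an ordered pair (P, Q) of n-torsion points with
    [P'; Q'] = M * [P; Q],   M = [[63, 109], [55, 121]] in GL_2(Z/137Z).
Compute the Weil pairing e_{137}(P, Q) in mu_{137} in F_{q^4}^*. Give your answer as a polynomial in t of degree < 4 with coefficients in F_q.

42150795525497 + 74624435852853*t + 67789795710963*t^2 + 163248387308776*t^3

Alternating bilinearity on E[137] (values in mu_{137} in F_{209116371976691^4}) gives e(P',Q') = e(P,Q)^det(M).
det(M) mod 137 = 121; its inverse in (Z/137)^* is 77 (check: 121*77 mod 137 = 1).
8-bit Miller (10001001) on E'/F_{209116371976691} with a'=203881744842577, b'=154917056947837: accumulate tangent/chord ratios at Q'+S and P'+S'.
So e_{137}(P',Q') = 159030077360359 + 29160298916934*t + 65982803034619*t^2 + 161932696795703*t^3.
Raise to 77: e(P,Q) = 42150795525497 + 74624435852853*t + 67789795710963*t^2 + 163248387308776*t^3 in mu_{137}.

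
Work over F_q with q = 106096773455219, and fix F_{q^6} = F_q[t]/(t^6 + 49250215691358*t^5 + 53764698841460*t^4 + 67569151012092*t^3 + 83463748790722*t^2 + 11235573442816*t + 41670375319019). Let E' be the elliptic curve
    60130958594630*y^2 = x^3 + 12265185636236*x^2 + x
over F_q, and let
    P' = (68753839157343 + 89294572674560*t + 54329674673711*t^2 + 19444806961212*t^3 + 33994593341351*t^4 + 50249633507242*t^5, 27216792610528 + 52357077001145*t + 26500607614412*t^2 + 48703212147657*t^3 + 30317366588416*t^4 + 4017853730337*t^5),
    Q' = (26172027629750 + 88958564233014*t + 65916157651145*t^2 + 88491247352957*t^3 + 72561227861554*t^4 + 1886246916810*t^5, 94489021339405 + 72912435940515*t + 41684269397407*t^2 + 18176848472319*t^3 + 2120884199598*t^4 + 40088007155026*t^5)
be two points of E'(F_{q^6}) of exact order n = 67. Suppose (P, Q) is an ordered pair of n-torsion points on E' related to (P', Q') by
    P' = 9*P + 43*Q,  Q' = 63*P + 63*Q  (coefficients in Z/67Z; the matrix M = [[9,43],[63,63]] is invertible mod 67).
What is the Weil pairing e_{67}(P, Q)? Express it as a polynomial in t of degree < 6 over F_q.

60276298375192 + 10749914841804*t + 57109777094458*t^2 + 97303284733131*t^3 + 51712044300753*t^4 + 64736298034493*t^5

e_{67} is bilinear + alternating on E[67], so e_{67}(9*P + 43*Q, 63*P + 63*Q) = e_{67}(P,Q)^(9*63-43*63).
Inverting 2 mod 67: 34. Thus e_{67}(P,Q) = e(P',Q')^{34}.
Montgomery->Weierstrass: x_W = 16185237013787*x+54470308219918, y_W=16185237013787*y on F_{106096773455219}; lands on y^2=x^3+98923514662219*x+81933970367728.
Miller loop for e_{67} over F_{106096773455219^6}: bits of 67 = 1000011; 6 double steps + 2 add steps, l/v at each.
So e_{67}(P',Q') = 99808766857561 + 14622708557389*t + 50096430898901*t^2 + 104902231295096*t^3 + 40895218150631*t^4 + 80615506495086*t^5.
Thus e_{67}(P,Q) = 60276298375192 + 10749914841804*t + 57109777094458*t^2 + 97303284733131*t^3 + 51712044300753*t^4 + 64736298034493*t^5.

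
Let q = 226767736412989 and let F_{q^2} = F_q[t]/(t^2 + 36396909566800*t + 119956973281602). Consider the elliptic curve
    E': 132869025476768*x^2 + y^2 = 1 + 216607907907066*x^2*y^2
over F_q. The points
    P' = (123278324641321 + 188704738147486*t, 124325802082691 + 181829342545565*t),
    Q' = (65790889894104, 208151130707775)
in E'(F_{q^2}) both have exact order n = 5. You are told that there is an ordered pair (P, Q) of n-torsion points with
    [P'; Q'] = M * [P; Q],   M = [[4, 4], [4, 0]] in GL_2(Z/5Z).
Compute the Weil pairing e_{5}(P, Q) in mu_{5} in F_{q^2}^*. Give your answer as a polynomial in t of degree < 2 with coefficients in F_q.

61353335475511 + 170854322731191*t

Alternating bilinearity on E[5] (values in mu_{5} in F_{226767736412989^2}) gives e(P',Q') = e(P,Q)^det(M).
det M = 4*0 - 4*4 = -16 = 4 (mod 5); 4^{-1} = 4 (mod 5).
Edwards a_E,d_E -> Montgomery A=182493153631676,B=74406285804624 -> Weierstrass 108353136137938,166329463743578 via alpha=209424646505965,beta=92449147598920.
Miller loop for e_{5} over F_{226767736412989^2}: bits of 5 = 101; 2 double steps + 1 add steps, l/v at each.
f_P(D_Q)/f_Q(D_P) = 18146661479521 + 55913413681798*t.
e_{5}(P,Q) = (18146661479521 + 55913413681798*t)^{4} = 61353335475511 + 170854322731191*t.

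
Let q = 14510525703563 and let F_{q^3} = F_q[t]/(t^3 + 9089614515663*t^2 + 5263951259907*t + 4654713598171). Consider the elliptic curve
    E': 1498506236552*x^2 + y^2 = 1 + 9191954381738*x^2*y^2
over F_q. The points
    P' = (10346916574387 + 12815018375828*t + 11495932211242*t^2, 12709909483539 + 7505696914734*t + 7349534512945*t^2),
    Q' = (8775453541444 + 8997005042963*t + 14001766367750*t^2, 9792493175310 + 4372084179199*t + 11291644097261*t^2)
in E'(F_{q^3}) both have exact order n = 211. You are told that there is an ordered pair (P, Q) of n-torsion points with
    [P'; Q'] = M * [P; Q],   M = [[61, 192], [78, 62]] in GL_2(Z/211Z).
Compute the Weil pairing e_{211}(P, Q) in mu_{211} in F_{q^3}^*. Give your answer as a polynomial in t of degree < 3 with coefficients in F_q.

5524158004221 + 1272430915144*t + 999008916744*t^2

e_{211}(aP+bQ,cP+dQ) = e_{211}(P,Q)^(ad-bc); with (a,b,c,d)=(61,192,78,62) this gives the det-211 law.
Hence e(P,Q) = e(P',Q')^{115} where 115 = 200^{-1} mod 211.
Edwards->Montgomery: u=(1+y)/(1-y), v=u/x -> 14465261945630v^2=u^3+11969174787935u^2+u; then x_W=5331900815485u+11455427238757: y^2=x^3+1333820421442*x+7843441271881.
Double-and-add over 11010011: 8-1 doublings, 5-1 additions; each step l_{T,T}/v_{2T} or l_{T,P'}/v at Q'+S for random S.
e_{211}(P',Q') = 14387153547588 + 10259423245050*t + 11830144381105*t^2.
Finally e_{211}(P,Q) = 5524158004221 + 1272430915144*t + 999008916744*t^2.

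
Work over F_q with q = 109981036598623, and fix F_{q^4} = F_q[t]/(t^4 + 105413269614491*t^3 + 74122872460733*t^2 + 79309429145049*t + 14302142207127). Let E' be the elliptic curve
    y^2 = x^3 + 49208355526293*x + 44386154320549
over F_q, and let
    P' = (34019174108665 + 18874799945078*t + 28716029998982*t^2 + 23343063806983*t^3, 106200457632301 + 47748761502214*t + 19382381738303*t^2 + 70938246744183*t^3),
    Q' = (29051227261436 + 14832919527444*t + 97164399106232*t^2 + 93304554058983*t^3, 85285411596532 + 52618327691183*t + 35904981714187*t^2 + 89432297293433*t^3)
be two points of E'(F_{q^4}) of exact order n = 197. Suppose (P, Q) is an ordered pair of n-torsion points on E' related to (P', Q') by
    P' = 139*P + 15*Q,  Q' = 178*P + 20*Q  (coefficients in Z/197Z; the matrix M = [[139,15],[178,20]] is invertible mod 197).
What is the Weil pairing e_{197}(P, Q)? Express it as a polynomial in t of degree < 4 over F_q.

54749158502415 + 61664604714621*t + 40056013152191*t^2 + 101308675477649*t^3

The 197-Weil pairing on E[197] over F_{109981036598623} is alternating-bilinear: e_{197}(P',Q') = e_{197}(P,Q)^det(M).
Inverting 110 mod 197: 120. Thus e_{197}(P,Q) = e(P',Q')^{120}.
Run Miller on y^2=x^3+49208355526293*x+44386154320549 over F_{109981036598623}: ladder 11000101 (8 bits); e = f_P(D_Q)/f_Q(D_P).
Miller gives e_{197}(P',Q') = 66013267258617 + 17753324072330*t + 7785975918208*t^2 + 79198768467533*t^3 in F_{109981036598623^4}.
Hence e(P,Q) = 54749158502415 + 61664604714621*t + 40056013152191*t^2 + 101308675477649*t^3 in F_{109981036598623^4}^*.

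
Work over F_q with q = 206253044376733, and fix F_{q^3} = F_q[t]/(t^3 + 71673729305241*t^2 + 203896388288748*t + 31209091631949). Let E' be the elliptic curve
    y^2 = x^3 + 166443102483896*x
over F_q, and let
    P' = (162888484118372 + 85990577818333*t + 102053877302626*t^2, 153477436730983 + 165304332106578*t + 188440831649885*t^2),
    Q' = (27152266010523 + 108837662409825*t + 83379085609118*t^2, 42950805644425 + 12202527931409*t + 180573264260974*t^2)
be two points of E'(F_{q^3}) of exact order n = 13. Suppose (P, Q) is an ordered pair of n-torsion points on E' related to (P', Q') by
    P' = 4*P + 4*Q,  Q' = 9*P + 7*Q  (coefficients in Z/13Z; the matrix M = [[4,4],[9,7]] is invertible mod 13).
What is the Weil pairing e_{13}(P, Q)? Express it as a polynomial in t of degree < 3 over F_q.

Since e_{13}(P,P)=e_{13}(Q,Q)=1 and e_{13}(Q,P)=e_{13}(P,Q)^{-1}, expanding e_{13}(4*P + 4*Q,9*P + 7*Q) leaves e(P,Q)^det(M).
So e_{13}(P,Q) = e_{13}(P',Q')^{8}, since 5*8 = 1 mod 13.
Build f_{13,P'} and f_{13,Q'} via the 4-bit ladder of 13=1101_2; evaluate at shifted divisors; quotient in F_{206253044376733^3}.
The quotient is 143905418409895 + 175040091330702*t + 181644480668818*t^2.
Hence e(P,Q) = 41255963826606 + 19818930198399*t + 177411792629433*t^2 in F_{206253044376733^3}^*.

41255963826606 + 19818930198399*t + 177411792629433*t^2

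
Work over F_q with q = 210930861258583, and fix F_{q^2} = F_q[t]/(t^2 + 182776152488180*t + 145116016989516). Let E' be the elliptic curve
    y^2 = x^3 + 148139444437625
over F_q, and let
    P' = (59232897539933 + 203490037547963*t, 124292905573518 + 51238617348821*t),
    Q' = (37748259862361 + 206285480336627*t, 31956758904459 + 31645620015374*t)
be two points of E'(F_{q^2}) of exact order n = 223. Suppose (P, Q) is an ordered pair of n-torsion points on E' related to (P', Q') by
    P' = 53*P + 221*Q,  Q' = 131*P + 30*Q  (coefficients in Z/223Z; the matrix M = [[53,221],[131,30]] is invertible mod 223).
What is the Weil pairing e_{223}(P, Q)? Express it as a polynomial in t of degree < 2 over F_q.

e_{223} is bilinear + alternating on E[223], so e_{223}(53*P + 221*Q, 131*P + 30*Q) = e_{223}(P,Q)^(53*30-221*131).
det M = 53*30 - 221*131 = -27361 = 68 (mod 223); 68^{-1} = 82 (mod 223).
Run Miller on y^2=x^3+148139444437625 over F_{210930861258583}: ladder 11011111 (8 bits); e = f_P(D_Q)/f_Q(D_P).
The quotient is 120808024448057 + 80046015855394*t.
Raise to 82: e(P,Q) = 62798870157449 + 76762884425560*t in mu_{223}.

62798870157449 + 76762884425560*t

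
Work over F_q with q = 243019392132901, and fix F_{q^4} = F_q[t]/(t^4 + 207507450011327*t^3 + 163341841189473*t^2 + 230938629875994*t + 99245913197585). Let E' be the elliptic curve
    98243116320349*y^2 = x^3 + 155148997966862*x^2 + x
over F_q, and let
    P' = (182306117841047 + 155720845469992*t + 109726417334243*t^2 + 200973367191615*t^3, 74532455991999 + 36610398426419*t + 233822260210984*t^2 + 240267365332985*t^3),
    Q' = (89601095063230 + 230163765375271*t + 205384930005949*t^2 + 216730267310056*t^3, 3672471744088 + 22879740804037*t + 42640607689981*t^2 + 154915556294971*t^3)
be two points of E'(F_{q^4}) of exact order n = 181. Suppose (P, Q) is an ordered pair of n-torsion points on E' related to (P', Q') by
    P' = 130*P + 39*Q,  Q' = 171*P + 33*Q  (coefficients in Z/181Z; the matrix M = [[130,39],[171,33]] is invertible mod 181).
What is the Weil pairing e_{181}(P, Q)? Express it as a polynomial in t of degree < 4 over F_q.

e_{181} is bilinear + alternating on E[181], so e_{181}(130*P + 39*Q, 171*P + 33*Q) = e_{181}(P,Q)^(130*33-39*171).
Hence e(P,Q) = e(P',Q')^{174} where 174 = 155^{-1} mod 181.
(x,y)|->(38987496641092x+12301901842244,38987496641092y) sends E' to y^2=x^3+139814706142662*x+223019574725858.
Run Miller on y^2=x^3+139814706142662*x+223019574725858 over F_{243019392132901}: ladder 10110101 (8 bits); e = f_P(D_Q)/f_Q(D_P).
e_{181}(P',Q') = 15482440022320 + 34893309313867*t + 133313778142661*t^2 + 152431645450976*t^3.
Finally e_{181}(P,Q) = 111148103153465 + 40936559747021*t + 40827157880784*t^2 + 33219822088452*t^3.

111148103153465 + 40936559747021*t + 40827157880784*t^2 + 33219822088452*t^3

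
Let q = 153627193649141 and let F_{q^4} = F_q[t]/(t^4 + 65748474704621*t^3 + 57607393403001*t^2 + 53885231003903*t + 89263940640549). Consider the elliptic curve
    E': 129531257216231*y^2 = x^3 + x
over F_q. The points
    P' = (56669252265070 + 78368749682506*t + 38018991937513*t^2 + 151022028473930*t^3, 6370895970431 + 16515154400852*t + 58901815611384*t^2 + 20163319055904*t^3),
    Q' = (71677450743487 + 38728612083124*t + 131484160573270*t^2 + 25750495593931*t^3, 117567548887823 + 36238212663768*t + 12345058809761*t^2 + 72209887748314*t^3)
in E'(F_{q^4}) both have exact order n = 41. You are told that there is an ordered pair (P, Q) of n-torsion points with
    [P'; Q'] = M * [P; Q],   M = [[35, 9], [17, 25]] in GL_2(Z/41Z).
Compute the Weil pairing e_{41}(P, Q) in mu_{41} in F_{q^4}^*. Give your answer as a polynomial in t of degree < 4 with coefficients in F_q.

Under M = [[35,9],[17,25]] in GL_2(Z/41), e_{41}(P',Q') = e_{41}(P,Q)^(35*25-9*17 mod 41).
det(M) mod 41 = 25; its inverse in (Z/41)^* is 23 (check: 25*23 mod 41 = 1).
Montgomery->Weierstrass: x_W = 16838043716746*x, y_W=16838043716746*y on F_{153627193649141}; lands on y^2=x^3+11981697674321*x.
Build f_{41,P'} and f_{41,Q'} via the 6-bit ladder of 41=101001_2; evaluate at shifted divisors; quotient in F_{153627193649141^4}.
e_{41}(P',Q') = 119664393923166 + 128402917915447*t + 135503074296963*t^2 + 59239959802957*t^3.
Raise to 23: e(P,Q) = 67463824594627 + 109746241479751*t + 66003019512961*t^2 + 8683253997574*t^3 in mu_{41}.

67463824594627 + 109746241479751*t + 66003019512961*t^2 + 8683253997574*t^3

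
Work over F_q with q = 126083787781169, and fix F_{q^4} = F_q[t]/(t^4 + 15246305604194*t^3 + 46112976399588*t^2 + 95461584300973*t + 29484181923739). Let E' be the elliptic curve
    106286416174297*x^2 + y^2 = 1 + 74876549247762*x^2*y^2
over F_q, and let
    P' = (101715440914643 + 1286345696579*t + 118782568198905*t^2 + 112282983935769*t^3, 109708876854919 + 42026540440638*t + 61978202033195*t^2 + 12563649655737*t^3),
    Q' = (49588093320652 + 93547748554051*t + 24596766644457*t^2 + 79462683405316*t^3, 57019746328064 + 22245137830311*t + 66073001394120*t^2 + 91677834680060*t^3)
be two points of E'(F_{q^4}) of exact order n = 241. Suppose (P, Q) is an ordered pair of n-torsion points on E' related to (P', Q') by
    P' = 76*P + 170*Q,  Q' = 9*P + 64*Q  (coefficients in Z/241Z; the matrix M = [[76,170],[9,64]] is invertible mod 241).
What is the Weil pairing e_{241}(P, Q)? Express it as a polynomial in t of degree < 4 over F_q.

99209847583648 + 88536706466859*t + 72333215987425*t^2 + 6695438045927*t^3

Alternating bilinearity on E[241] (values in mu_{241} in F_{126083787781169^4}) gives e(P',Q') = e(P,Q)^det(M).
det(M) mod 241 = 201; its inverse in (Z/241)^* is 6 (check: 201*6 mod 241 = 1).
Edwards a_E,d_E -> Montgomery A=8766775833565,B=3913844513589 -> Weierstrass 87943137312347,0 via alpha=51207792200538,beta=39373413676926.
Double-and-add over 11110001: 8-1 doublings, 5-1 additions; each step l_{T,T}/v_{2T} or l_{T,P'}/v at Q'+S for random S.
So e_{241}(P',Q') = 4356210665409 + 58744809722811*t + 47586941489611*t^2 + 67387217937656*t^3.
Thus e_{241}(P,Q) = 99209847583648 + 88536706466859*t + 72333215987425*t^2 + 6695438045927*t^3.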